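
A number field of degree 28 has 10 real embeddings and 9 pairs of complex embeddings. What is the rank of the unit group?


By Dirichlet's unit theorem:
rank = r1 + r2 - 1
= 10 + 9 - 1
= 18

18


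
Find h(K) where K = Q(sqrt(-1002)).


K = Q(sqrt(-1002)). d mod 4 = 2, so D = disc(K) = 4d = -4008
h(K) equals the number of primitive reduced positive-definite forms (a, b, c) = a*x^2 + b*x*y + c*y^2 with b^2 - 4ac = D,
where reduced means |b| <= a <= c, with b >= 0 whenever |b| = a or a = c, and primitive means gcd(a, b, c) = 1.
Reduced forces 3a^2 <= |D| = 4008, so 1 <= a <= 36; b must have the parity of D, and c = (b^2 - D)/(4a) must be an integer >= a.
Enumerate a = 1..36, b in [-a, a]:
  a=1: (1, 0, 1002)  [1]
  a=2: (2, 0, 501)  [1]
  a=3: (3, 0, 334)  [1]
  a=4..5: none
  a=6: (6, 0, 167)  [1]
  a=7..12: none
  a=13: (13, -10, 79), (13, 10, 79)  [2]
  a=14..16: none
  a=17: (17, -2, 59), (17, 2, 59)  [2]
  a=18: none
  a=19: (19, -18, 57), (19, 18, 57)  [2]
  a=20..25: none
  a=26: (26, -16, 41), (26, 16, 41)  [2]
  a=27..28: none
  a=29: (29, -20, 38), (29, 20, 38)  [2]
  a=30..33: none
  a=34: (34, -32, 37), (34, 32, 37)  [2]
  a=35..36: none
Total reduced forms: 1 + 1 + 1 + 1 + 2 + 2 + 2 + 2 + 2 + 2 = 16
h = 16

16


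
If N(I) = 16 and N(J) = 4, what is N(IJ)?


N(IJ) = N(I) * N(J)
= 16 * 4
= 64

64


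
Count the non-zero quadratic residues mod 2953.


For prime p, the number of non-zero quadratic residues is (p-1)/2.
= (2953-1)/2
= 1476

1476


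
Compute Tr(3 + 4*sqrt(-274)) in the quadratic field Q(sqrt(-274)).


Tr(a + b*sqrt(d)) = (a + b*sqrt(d)) + (a - b*sqrt(d)) = 2a
= 2 * (3)
= 6

6


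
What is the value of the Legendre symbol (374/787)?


p = 787 is prime, so compute (374/787) with the reciprocity algorithm (Jacobi-symbol steps: pull out 2s via (2/n), flip via reciprocity, reduce):
  pull out 2: (2/787) = -1  (since 787 mod 8 = 3)
  reciprocity: (187/787) -> -(787/187)
  reduce: (39/187)
  reciprocity: (39/187) -> -(187/39)
  reduce: (31/39)
  reciprocity: (31/39) -> -(39/31)
  reduce: (8/31)
  pull out 2: (2/31) = +1  (since 31 mod 8 = 7)
  pull out 2: (2/31) = +1  (since 31 mod 8 = 7)
  pull out 2: (2/31) = +1  (since 31 mod 8 = 7)
  (1/31) = 1
Product of signs = 1
(374/787) = 1

1


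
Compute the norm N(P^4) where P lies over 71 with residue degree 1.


N(P^a) = p^(a*f)
= 71^(4*1)
= 71^4
= 25411681

25411681


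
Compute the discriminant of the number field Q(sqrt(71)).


For K = Q(sqrt(d)) with d squarefree: disc(K) = d if d = 1 mod 4, and disc(K) = 4d if d = 2 or 3 mod 4.
Here d = 71, and d mod 4 = 3.
d = 3 mod 4, not 1 (O_K = Z[sqrt(d)]), so disc(K) = 4d = 4 * (71) = 284

284


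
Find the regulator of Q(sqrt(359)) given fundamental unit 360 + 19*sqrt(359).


epsilon = 360 + 19*sqrt(359)
= 719.9986
R = ln(719.9986)
= 6.5792

6.5792


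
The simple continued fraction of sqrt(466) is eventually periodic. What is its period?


Run the CF algorithm for sqrt(466).
a_0 = floor(sqrt(466)) = 21; set m_0=0, q_0=1.
Recurrence: m' = q*a - m,  q' = (d - m'^2)/q,  a' = floor((a_0 + m')/q').
  step 1: m=21, q=25, a=1
  step 2: m=4, q=18, a=1
  step 3: m=14, q=15, a=2
  step 4: m=16, q=14, a=2
  step 5: m=12, q=23, a=1
  step 6: m=11, q=15, a=2
  step 7: m=19, q=7, a=5
  step 8: m=16, q=30, a=1
  step 9: m=14, q=9, a=3
  step 10: m=13, q=33, a=1
  step 11: m=20, q=2, a=20
  step 12: m=20, q=33, a=1
  step 13: m=13, q=9, a=3
  step 14: m=14, q=30, a=1
  step 15: m=16, q=7, a=5
  step 16: m=19, q=15, a=2
  step 17: m=11, q=23, a=1
  step 18: m=12, q=14, a=2
  step 19: m=16, q=15, a=2
  step 20: m=14, q=18, a=1
  step 21: m=4, q=25, a=1
  step 22: m=21, q=1, a=42
a_22 = 2*a_0 = 42, so the period closes here.
sqrt(466) = [21; 1, 1, 2, 2, 1, 2, 5, 1, 3, 1, 20, 1, 3, 1, 5, 2, 1, 2, 2, 1, 1, 42]
Period length = 22

22


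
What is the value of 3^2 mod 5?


p = 5 is prime and the exponent is (p-1)/2 = 2, so by Euler's criterion 3^2 = (3/5) = +1 or -1 mod 5.
Compute by square-and-multiply:
  2 = 2 (binary 10)
  Repeated squaring mod 5: 3^1 = 3, 3^2 = 4
  3^2 = 4 mod 5
Result 4 = p - 1 = -1 mod 5: 3 is a quadratic non-residue mod 5. As a residue in [0, p-1] the value is 4.
3^2 mod 5 = 4

4


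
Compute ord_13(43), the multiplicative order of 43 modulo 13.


We want ord_13(43), the smallest k >= 1 with 43^k = 1 mod 13.
n = 13 = 13, phi(13) = 12; the order divides phi(n).
Divisors of 12: 1, 2, 3, 4, 6, 12
Repeated squaring mod 13: 43^1 = 4, 43^2 = 3, 43^4 = 9, 43^8 = 3
Test divisors in increasing order:
  k=1: 43^1 = 4 mod 13
  k=2: 43^2 = 3 mod 13
  k=3: 43^3 = 3 * 4 = 12 mod 13
  k=4: 43^4 = 9 mod 13
  k=6: 43^6 = 9 * 3 = 1 mod 13  <- first divisor giving 1
Order = 6

6


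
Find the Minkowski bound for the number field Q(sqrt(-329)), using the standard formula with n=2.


d = -329, d mod 4 = 3, so disc(K) = 4d = -1316; |disc(K)| = 1316
Imaginary quadratic field, so n = 2, s = r2 = 1, r1 = 0
M = (n!/n^n) * (4/pi)^s * sqrt(|disc(K)|) = (2!/2^2) * (4/pi)^1 * sqrt(1316)
= 0.5 * 1.273240 * 36.276714
= 23.0945

23.0945


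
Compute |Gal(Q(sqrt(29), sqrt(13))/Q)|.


The 2 square roots of distinct primes are multiplicatively independent over Q,
so [K:Q] = 2^2 and Gal(K/Q) is isomorphic to (Z/2Z)^2.
|Gal| = 2^2 = 4

4


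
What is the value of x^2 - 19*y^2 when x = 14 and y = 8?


x^2 - d*y^2
= 14^2 - 19*8^2
= 196 - 1216
= -1020

-1020


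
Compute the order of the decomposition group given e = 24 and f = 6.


|D_P| = e * f
= 24 * 6
= 144

144


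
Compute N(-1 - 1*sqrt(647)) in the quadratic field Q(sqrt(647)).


N(a + b*sqrt(d)) = a^2 - d*b^2
= (-1)^2 - (647)*(-1)^2
= 1 - 647
= -646

-646


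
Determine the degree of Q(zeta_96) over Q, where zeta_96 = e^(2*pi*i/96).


The degree equals Euler's totient phi(96).
96 = 2^5 * 3
phi(96) = 32

32


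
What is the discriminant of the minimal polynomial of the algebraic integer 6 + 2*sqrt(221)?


The element 6 + 2*sqrt(221) has minimal polynomial:
x^2 - 12*x - 848
Discriminant = (-12)^2 - 4*(-848)
= 144 + 3392
= 3536

3536


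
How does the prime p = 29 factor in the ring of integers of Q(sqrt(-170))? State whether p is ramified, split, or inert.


K = Q(sqrt(-170)). Since d mod 4 = 2, disc(K) = -680.
Check p | disc: -680 mod 29 = 16.
p does not divide disc. Compute Legendre symbol (d/p):
4^((29-1)/2) mod 29 = 1
(d/p) = 1, so p splits: (p) = P*P' with e=1, f=1, g=2.
Therefore p is split.

split


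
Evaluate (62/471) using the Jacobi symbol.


Compute (62/471) via quadratic reciprocity:
  pull out 2: (2/471) = +1  (since 471 mod 8 = 7)
  reciprocity: (31/471) -> -(471/31)
  reduce: (6/31)
  pull out 2: (2/31) = +1  (since 31 mod 8 = 7)
  reciprocity: (3/31) -> -(31/3)
  reduce: (1/3)
  (1/3) = 1
Product of signs = 1

1


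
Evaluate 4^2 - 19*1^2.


x^2 - d*y^2
= 4^2 - 19*1^2
= 16 - 19
= -3

-3


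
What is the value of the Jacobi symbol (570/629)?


Compute (570/629) via quadratic reciprocity:
  pull out 2: (2/629) = -1  (since 629 mod 8 = 5)
  reciprocity: (285/629) -> +(629/285)
  reduce: (59/285)
  reciprocity: (59/285) -> +(285/59)
  reduce: (49/59)
  reciprocity: (49/59) -> +(59/49)
  reduce: (10/49)
  pull out 2: (2/49) = +1  (since 49 mod 8 = 1)
  reciprocity: (5/49) -> +(49/5)
  reduce: (4/5)
  pull out 2: (2/5) = -1  (since 5 mod 8 = 5)
  pull out 2: (2/5) = -1  (since 5 mod 8 = 5)
  (1/5) = 1
Product of signs = -1

-1


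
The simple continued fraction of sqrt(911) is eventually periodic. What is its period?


Run the CF algorithm for sqrt(911).
a_0 = floor(sqrt(911)) = 30; set m_0=0, q_0=1.
Recurrence: m' = q*a - m,  q' = (d - m'^2)/q,  a' = floor((a_0 + m')/q').
  step 1: m=30, q=11, a=5
  step 2: m=25, q=26, a=2
  step 3: m=27, q=7, a=8
  step 4: m=29, q=10, a=5
  step 5: m=21, q=47, a=1
  step 6: m=26, q=5, a=11
  step 7: m=29, q=14, a=4
  step 8: m=27, q=13, a=4
  step 9: m=25, q=22, a=2
  step 10: m=19, q=25, a=1
  step 11: m=6, q=35, a=1
  step 12: m=29, q=2, a=29
  step 13: m=29, q=35, a=1
  step 14: m=6, q=25, a=1
  step 15: m=19, q=22, a=2
  step 16: m=25, q=13, a=4
  step 17: m=27, q=14, a=4
  step 18: m=29, q=5, a=11
  step 19: m=26, q=47, a=1
  step 20: m=21, q=10, a=5
  step 21: m=29, q=7, a=8
  step 22: m=27, q=26, a=2
  step 23: m=25, q=11, a=5
  step 24: m=30, q=1, a=60
a_24 = 2*a_0 = 60, so the period closes here.
sqrt(911) = [30; 5, 2, 8, 5, 1, 11, 4, 4, 2, 1, 1, 29, 1, 1, 2, 4, 4, 11, 1, 5, 8, 2, 5, 60]
Period length = 24

24


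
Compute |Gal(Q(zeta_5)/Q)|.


|Gal(Q(zeta_5)/Q)| = phi(5)
= 4

4


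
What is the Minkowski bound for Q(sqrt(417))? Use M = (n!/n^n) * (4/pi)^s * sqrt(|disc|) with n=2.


d = 417, d mod 4 = 1, so disc(K) = d = 417; |disc(K)| = 417
Real quadratic field, so n = 2, s = r2 = 0, r1 = 2
M = (n!/n^n) * (4/pi)^s * sqrt(|disc(K)|) = (2!/2^2) * (4/pi)^0 * sqrt(417)
= 0.5 * 1.000000 * 20.420578
= 10.2103

10.2103


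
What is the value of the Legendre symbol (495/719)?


p = 719 is prime, so compute (495/719) with the reciprocity algorithm (Jacobi-symbol steps: pull out 2s via (2/n), flip via reciprocity, reduce):
  reciprocity: (495/719) -> -(719/495)
  reduce: (224/495)
  pull out 2: (2/495) = +1  (since 495 mod 8 = 7)
  pull out 2: (2/495) = +1  (since 495 mod 8 = 7)
  pull out 2: (2/495) = +1  (since 495 mod 8 = 7)
  pull out 2: (2/495) = +1  (since 495 mod 8 = 7)
  pull out 2: (2/495) = +1  (since 495 mod 8 = 7)
  reciprocity: (7/495) -> -(495/7)
  reduce: (5/7)
  reciprocity: (5/7) -> +(7/5)
  reduce: (2/5)
  pull out 2: (2/5) = -1  (since 5 mod 8 = 5)
  (1/5) = 1
Product of signs = -1
(495/719) = -1

-1


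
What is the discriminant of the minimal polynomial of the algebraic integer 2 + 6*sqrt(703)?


The element 2 + 6*sqrt(703) has minimal polynomial:
x^2 - 4*x - 25304
Discriminant = (-4)^2 - 4*(-25304)
= 16 + 101216
= 101232

101232


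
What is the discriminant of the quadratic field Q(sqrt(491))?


For K = Q(sqrt(d)) with d squarefree: disc(K) = d if d = 1 mod 4, and disc(K) = 4d if d = 2 or 3 mod 4.
Here d = 491, and d mod 4 = 3.
d = 3 mod 4, not 1 (O_K = Z[sqrt(d)]), so disc(K) = 4d = 4 * (491) = 1964

1964


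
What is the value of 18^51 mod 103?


p = 103 is prime and the exponent is (p-1)/2 = 51, so by Euler's criterion 18^51 = (18/103) = +1 or -1 mod 103.
Compute by square-and-multiply:
  51 = 32 + 16 + 2 + 1 (binary 110011)
  Repeated squaring mod 103: 18^1 = 18, 18^2 = 15, 18^4 = 19, 18^8 = 52, 18^16 = 26, 18^32 = 58
  18^51 = 18^32 * 18^16 * 18^2 * 18^1 = 58 * 26 * 15 * 18 mod 103
    58 * 26 = 1508 = 66 mod 103
    66 * 15 = 990 = 63 mod 103
    63 * 18 = 1134 = 1 mod 103
  18^51 = 1 mod 103
Result 1: 18 is a quadratic residue mod 103.
18^51 mod 103 = 1

1


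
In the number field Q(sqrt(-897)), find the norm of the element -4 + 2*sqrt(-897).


N(a + b*sqrt(d)) = a^2 - d*b^2
= (-4)^2 - (-897)*(2)^2
= 16 + 3588
= 3604

3604


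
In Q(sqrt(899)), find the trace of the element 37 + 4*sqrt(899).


Tr(a + b*sqrt(d)) = (a + b*sqrt(d)) + (a - b*sqrt(d)) = 2a
= 2 * (37)
= 74

74


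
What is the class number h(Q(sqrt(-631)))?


K = Q(sqrt(-631)). d mod 4 = 1, so D = disc(K) = d = -631
h(K) equals the number of primitive reduced positive-definite forms (a, b, c) = a*x^2 + b*x*y + c*y^2 with b^2 - 4ac = D,
where reduced means |b| <= a <= c, with b >= 0 whenever |b| = a or a = c, and primitive means gcd(a, b, c) = 1.
Reduced forces 3a^2 <= |D| = 631, so 1 <= a <= 14; b must have the parity of D, and c = (b^2 - D)/(4a) must be an integer >= a.
Enumerate a = 1..14, b in [-a, a]:
  a=1: (1, 1, 158)  [1]
  a=2: (2, -1, 79), (2, 1, 79)  [2]
  a=3: none
  a=4: (4, -3, 40), (4, 3, 40)  [2]
  a=5: (5, -3, 32), (5, 3, 32)  [2]
  a=6..7: none
  a=8: (8, -3, 20), (8, 3, 20)  [2]
  a=9: none
  a=10: (10, -7, 17), (10, -3, 16), (10, 3, 16), (10, 7, 17)  [4]
  a=11..14: none
Total reduced forms: 1 + 2 + 2 + 2 + 2 + 4 = 13
h = 13

13


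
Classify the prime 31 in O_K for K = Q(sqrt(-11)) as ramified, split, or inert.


K = Q(sqrt(-11)). Since d mod 4 = 1, disc(K) = -11.
Check p | disc: -11 mod 31 = 20.
p does not divide disc. Compute Legendre symbol (d/p):
20^((31-1)/2) mod 31 = 1
(d/p) = 1, so p splits: (p) = P*P' with e=1, f=1, g=2.
Therefore p is split.

split


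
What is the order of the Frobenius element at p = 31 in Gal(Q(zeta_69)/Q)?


The Frobenius at p in Gal(Q(zeta_n)/Q) = (Z/nZ)* is the class of p, so its order is ord_69(31), the smallest k >= 1 with 31^k = 1 mod 69.
n = 69 = 3 * 23, phi(69) = 44; the order divides phi(n).
Divisors of 44: 1, 2, 4, 11, 22, 44
Repeated squaring mod 69: 31^1 = 31, 31^2 = 64, 31^4 = 25, 31^8 = 4, 31^16 = 16, 31^32 = 49
Test divisors in increasing order:
  k=1: 31^1 = 31 mod 69
  k=2: 31^2 = 64 mod 69
  k=4: 31^4 = 25 mod 69
  k=11: 31^11 = 4 * 64 * 31 = 1 mod 69  <- first divisor giving 1
Order = 11

11


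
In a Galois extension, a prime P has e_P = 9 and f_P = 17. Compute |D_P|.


|D_P| = e * f
= 9 * 17
= 153

153


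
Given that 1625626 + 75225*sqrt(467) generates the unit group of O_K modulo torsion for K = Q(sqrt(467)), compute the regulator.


epsilon = 1625626 + 75225*sqrt(467)
= 3.2513e+06
R = ln(3.2513e+06)
= 14.9946

14.9946


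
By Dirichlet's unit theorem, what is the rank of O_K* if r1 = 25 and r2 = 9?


By Dirichlet's unit theorem:
rank = r1 + r2 - 1
= 25 + 9 - 1
= 33

33


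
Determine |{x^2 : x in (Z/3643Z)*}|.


For prime p, the number of non-zero quadratic residues is (p-1)/2.
= (3643-1)/2
= 1821

1821


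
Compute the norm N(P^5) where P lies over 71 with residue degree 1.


N(P^a) = p^(a*f)
= 71^(5*1)
= 71^5
= 1804229351

1804229351


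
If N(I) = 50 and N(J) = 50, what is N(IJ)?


N(IJ) = N(I) * N(J)
= 50 * 50
= 2500

2500


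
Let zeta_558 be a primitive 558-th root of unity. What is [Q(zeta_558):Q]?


The degree equals Euler's totient phi(558).
558 = 2 * 3^2 * 31
phi(558) = 180

180


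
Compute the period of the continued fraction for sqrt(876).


Run the CF algorithm for sqrt(876).
a_0 = floor(sqrt(876)) = 29; set m_0=0, q_0=1.
Recurrence: m' = q*a - m,  q' = (d - m'^2)/q,  a' = floor((a_0 + m')/q').
  step 1: m=29, q=35, a=1
  step 2: m=6, q=24, a=1
  step 3: m=18, q=23, a=2
  step 4: m=28, q=4, a=14
  step 5: m=28, q=23, a=2
  step 6: m=18, q=24, a=1
  step 7: m=6, q=35, a=1
  step 8: m=29, q=1, a=58
a_8 = 2*a_0 = 58, so the period closes here.
sqrt(876) = [29; 1, 1, 2, 14, 2, 1, 1, 58]
Period length = 8

8


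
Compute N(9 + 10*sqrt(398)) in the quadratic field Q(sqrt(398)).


N(a + b*sqrt(d)) = a^2 - d*b^2
= (9)^2 - (398)*(10)^2
= 81 - 39800
= -39719

-39719


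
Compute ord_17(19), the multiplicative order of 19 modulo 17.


We want ord_17(19), the smallest k >= 1 with 19^k = 1 mod 17.
n = 17 = 17, phi(17) = 16; the order divides phi(n).
Divisors of 16: 1, 2, 4, 8, 16
Repeated squaring mod 17: 19^1 = 2, 19^2 = 4, 19^4 = 16, 19^8 = 1, 19^16 = 1
Test divisors in increasing order:
  k=1: 19^1 = 2 mod 17
  k=2: 19^2 = 4 mod 17
  k=4: 19^4 = 16 mod 17
  k=8: 19^8 = 1 mod 17  <- first divisor giving 1
Order = 8

8


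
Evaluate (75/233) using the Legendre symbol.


p = 233 is prime, so compute (75/233) with the reciprocity algorithm (Jacobi-symbol steps: pull out 2s via (2/n), flip via reciprocity, reduce):
  reciprocity: (75/233) -> +(233/75)
  reduce: (8/75)
  pull out 2: (2/75) = -1  (since 75 mod 8 = 3)
  pull out 2: (2/75) = -1  (since 75 mod 8 = 3)
  pull out 2: (2/75) = -1  (since 75 mod 8 = 3)
  (1/75) = 1
Product of signs = -1
(75/233) = -1

-1


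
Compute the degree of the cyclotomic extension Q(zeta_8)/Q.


The degree equals Euler's totient phi(8).
8 = 2^3
phi(8) = 4

4


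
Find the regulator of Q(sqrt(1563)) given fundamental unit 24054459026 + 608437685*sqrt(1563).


epsilon = 24054459026 + 608437685*sqrt(1563)
= 4.8109e+10
R = ln(4.8109e+10)
= 24.5967

24.5967


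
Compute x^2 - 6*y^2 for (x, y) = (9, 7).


x^2 - d*y^2
= 9^2 - 6*7^2
= 81 - 294
= -213

-213


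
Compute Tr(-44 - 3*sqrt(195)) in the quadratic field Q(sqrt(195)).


Tr(a + b*sqrt(d)) = (a + b*sqrt(d)) + (a - b*sqrt(d)) = 2a
= 2 * (-44)
= -88

-88


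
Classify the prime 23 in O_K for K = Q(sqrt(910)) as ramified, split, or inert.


K = Q(sqrt(910)). Since d mod 4 = 2, disc(K) = 3640.
Check p | disc: 3640 mod 23 = 6.
p does not divide disc. Compute Legendre symbol (d/p):
13^((23-1)/2) mod 23 = 1
(d/p) = 1, so p splits: (p) = P*P' with e=1, f=1, g=2.
Therefore p is split.

split


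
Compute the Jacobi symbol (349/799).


Compute (349/799) via quadratic reciprocity:
  reciprocity: (349/799) -> +(799/349)
  reduce: (101/349)
  reciprocity: (101/349) -> +(349/101)
  reduce: (46/101)
  pull out 2: (2/101) = -1  (since 101 mod 8 = 5)
  reciprocity: (23/101) -> +(101/23)
  reduce: (9/23)
  reciprocity: (9/23) -> +(23/9)
  reduce: (5/9)
  reciprocity: (5/9) -> +(9/5)
  reduce: (4/5)
  pull out 2: (2/5) = -1  (since 5 mod 8 = 5)
  pull out 2: (2/5) = -1  (since 5 mod 8 = 5)
  (1/5) = 1
Product of signs = -1

-1


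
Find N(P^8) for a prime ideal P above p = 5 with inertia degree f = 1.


N(P^a) = p^(a*f)
= 5^(8*1)
= 5^8
= 390625

390625


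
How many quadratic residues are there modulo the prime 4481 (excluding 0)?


For prime p, the number of non-zero quadratic residues is (p-1)/2.
= (4481-1)/2
= 2240

2240


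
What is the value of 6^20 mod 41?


p = 41 is prime and the exponent is (p-1)/2 = 20, so by Euler's criterion 6^20 = (6/41) = +1 or -1 mod 41.
Compute by square-and-multiply:
  20 = 16 + 4 (binary 10100)
  Repeated squaring mod 41: 6^1 = 6, 6^2 = 36, 6^4 = 25, 6^8 = 10, 6^16 = 18
  6^20 = 6^16 * 6^4 = 18 * 25 mod 41
    18 * 25 = 450 = 40 mod 41
  6^20 = 40 mod 41
Result 40 = p - 1 = -1 mod 41: 6 is a quadratic non-residue mod 41. As a residue in [0, p-1] the value is 40.
6^20 mod 41 = 40

40


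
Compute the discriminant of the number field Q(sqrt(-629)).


For K = Q(sqrt(d)) with d squarefree: disc(K) = d if d = 1 mod 4, and disc(K) = 4d if d = 2 or 3 mod 4.
Here d = -629, and d mod 4 = 3.
d = 3 mod 4, not 1 (O_K = Z[sqrt(d)]), so disc(K) = 4d = 4 * (-629) = -2516

-2516


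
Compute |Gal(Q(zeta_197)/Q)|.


|Gal(Q(zeta_197)/Q)| = phi(197)
= 196

196


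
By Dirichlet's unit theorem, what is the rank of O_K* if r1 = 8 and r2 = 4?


By Dirichlet's unit theorem:
rank = r1 + r2 - 1
= 8 + 4 - 1
= 11

11


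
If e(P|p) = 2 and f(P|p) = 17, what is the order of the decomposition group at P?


|D_P| = e * f
= 2 * 17
= 34

34


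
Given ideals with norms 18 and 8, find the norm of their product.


N(IJ) = N(I) * N(J)
= 18 * 8
= 144

144


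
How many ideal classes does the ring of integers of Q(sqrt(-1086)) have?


K = Q(sqrt(-1086)). d mod 4 = 2, so D = disc(K) = 4d = -4344
h(K) equals the number of primitive reduced positive-definite forms (a, b, c) = a*x^2 + b*x*y + c*y^2 with b^2 - 4ac = D,
where reduced means |b| <= a <= c, with b >= 0 whenever |b| = a or a = c, and primitive means gcd(a, b, c) = 1.
Reduced forces 3a^2 <= |D| = 4344, so 1 <= a <= 38; b must have the parity of D, and c = (b^2 - D)/(4a) must be an integer >= a.
Enumerate a = 1..38, b in [-a, a]:
  a=1: (1, 0, 1086)  [1]
  a=2: (2, 0, 543)  [1]
  a=3: (3, 0, 362)  [1]
  a=4: none
  a=5: (5, -4, 218), (5, 4, 218)  [2]
  a=6: (6, 0, 181)  [1]
  a=7..9: none
  a=10: (10, -4, 109), (10, 4, 109)  [2]
  a=11: (11, -10, 101), (11, 10, 101)  [2]
  a=12..14: none
  a=15: (15, -6, 73), (15, 6, 73)  [2]
  a=16: none
  a=17: (17, -12, 66), (17, 12, 66)  [2]
  a=18: none
  a=19: (19, -8, 58), (19, 8, 58)  [2]
  a=20..21: none
  a=22: (22, -12, 51), (22, 12, 51)  [2]
  a=23: (23, -16, 50), (23, 16, 50)  [2]
  a=24: none
  a=25: (25, -16, 46), (25, 16, 46)  [2]
  a=26..28: none
  a=29: (29, -8, 38), (29, 8, 38)  [2]
  a=30: (30, -24, 41), (30, 24, 41)  [2]
  a=31..32: none
  a=33: (33, -12, 34), (33, 12, 34)  [2]
  a=34..38: none
Total reduced forms: 1 + 1 + 1 + 2 + 1 + 2 + 2 + 2 + 2 + 2 + 2 + 2 + 2 + 2 + 2 + 2 = 28
h = 28

28


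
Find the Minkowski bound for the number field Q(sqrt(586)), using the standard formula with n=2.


d = 586, d mod 4 = 2, so disc(K) = 4d = 2344; |disc(K)| = 2344
Real quadratic field, so n = 2, s = r2 = 0, r1 = 2
M = (n!/n^n) * (4/pi)^s * sqrt(|disc(K)|) = (2!/2^2) * (4/pi)^0 * sqrt(2344)
= 0.5 * 1.000000 * 48.414874
= 24.2074

24.2074


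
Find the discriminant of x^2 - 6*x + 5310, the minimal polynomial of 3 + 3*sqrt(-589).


The element 3 + 3*sqrt(-589) has minimal polynomial:
x^2 - 6*x + 5310
Discriminant = (-6)^2 - 4*(5310)
= 36 - 21240
= -21204

-21204


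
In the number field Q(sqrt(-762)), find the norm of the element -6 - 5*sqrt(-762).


N(a + b*sqrt(d)) = a^2 - d*b^2
= (-6)^2 - (-762)*(-5)^2
= 36 + 19050
= 19086

19086


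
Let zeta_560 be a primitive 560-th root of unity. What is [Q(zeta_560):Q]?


The degree equals Euler's totient phi(560).
560 = 2^4 * 5 * 7
phi(560) = 192

192


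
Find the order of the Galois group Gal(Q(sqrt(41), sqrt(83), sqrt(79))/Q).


The 3 square roots of distinct primes are multiplicatively independent over Q,
so [K:Q] = 2^3 and Gal(K/Q) is isomorphic to (Z/2Z)^3.
|Gal| = 2^3 = 8

8


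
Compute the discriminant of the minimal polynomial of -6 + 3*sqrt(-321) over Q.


The element -6 + 3*sqrt(-321) has minimal polynomial:
x^2 + 12*x + 2925
Discriminant = (12)^2 - 4*(2925)
= 144 - 11700
= -11556

-11556


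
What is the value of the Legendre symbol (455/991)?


p = 991 is prime, so compute (455/991) with the reciprocity algorithm (Jacobi-symbol steps: pull out 2s via (2/n), flip via reciprocity, reduce):
  reciprocity: (455/991) -> -(991/455)
  reduce: (81/455)
  reciprocity: (81/455) -> +(455/81)
  reduce: (50/81)
  pull out 2: (2/81) = +1  (since 81 mod 8 = 1)
  reciprocity: (25/81) -> +(81/25)
  reduce: (6/25)
  pull out 2: (2/25) = +1  (since 25 mod 8 = 1)
  reciprocity: (3/25) -> +(25/3)
  reduce: (1/3)
  (1/3) = 1
Product of signs = -1
(455/991) = -1

-1


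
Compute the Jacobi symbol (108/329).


Compute (108/329) via quadratic reciprocity:
  pull out 2: (2/329) = +1  (since 329 mod 8 = 1)
  pull out 2: (2/329) = +1  (since 329 mod 8 = 1)
  reciprocity: (27/329) -> +(329/27)
  reduce: (5/27)
  reciprocity: (5/27) -> +(27/5)
  reduce: (2/5)
  pull out 2: (2/5) = -1  (since 5 mod 8 = 5)
  (1/5) = 1
Product of signs = -1

-1


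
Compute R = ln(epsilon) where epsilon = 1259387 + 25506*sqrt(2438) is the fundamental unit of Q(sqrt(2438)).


epsilon = 1259387 + 25506*sqrt(2438)
= 2.5188e+06
R = ln(2.5188e+06)
= 14.7393

14.7393


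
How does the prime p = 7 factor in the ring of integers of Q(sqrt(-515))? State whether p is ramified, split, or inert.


K = Q(sqrt(-515)). Since d mod 4 = 1, disc(K) = -515.
Check p | disc: -515 mod 7 = 3.
p does not divide disc. Compute Legendre symbol (d/p):
3^((7-1)/2) mod 7 = -1
(d/p) = -1, so p is inert: (p) stays prime with e=1, f=2, g=1.
Therefore p is inert.

inert


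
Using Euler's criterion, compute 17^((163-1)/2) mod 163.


p = 163 is prime and the exponent is (p-1)/2 = 81, so by Euler's criterion 17^81 = (17/163) = +1 or -1 mod 163.
Compute by square-and-multiply:
  81 = 64 + 16 + 1 (binary 1010001)
  Repeated squaring mod 163: 17^1 = 17, 17^2 = 126, 17^4 = 65, 17^8 = 150, 17^16 = 6, 17^32 = 36, 17^64 = 155
  17^81 = 17^64 * 17^16 * 17^1 = 155 * 6 * 17 mod 163
    155 * 6 = 930 = 115 mod 163
    115 * 17 = 1955 = 162 mod 163
  17^81 = 162 mod 163
Result 162 = p - 1 = -1 mod 163: 17 is a quadratic non-residue mod 163. As a residue in [0, p-1] the value is 162.
17^81 mod 163 = 162

162


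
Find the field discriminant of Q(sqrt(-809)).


For K = Q(sqrt(d)) with d squarefree: disc(K) = d if d = 1 mod 4, and disc(K) = 4d if d = 2 or 3 mod 4.
Here d = -809, and d mod 4 = 3.
d = 3 mod 4, not 1 (O_K = Z[sqrt(d)]), so disc(K) = 4d = 4 * (-809) = -3236

-3236


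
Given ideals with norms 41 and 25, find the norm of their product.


N(IJ) = N(I) * N(J)
= 41 * 25
= 1025

1025


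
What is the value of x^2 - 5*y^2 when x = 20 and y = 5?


x^2 - d*y^2
= 20^2 - 5*5^2
= 400 - 125
= 275

275


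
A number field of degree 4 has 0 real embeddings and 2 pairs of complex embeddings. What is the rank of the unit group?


By Dirichlet's unit theorem:
rank = r1 + r2 - 1
= 0 + 2 - 1
= 1

1


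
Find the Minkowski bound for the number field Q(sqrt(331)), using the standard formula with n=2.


d = 331, d mod 4 = 3, so disc(K) = 4d = 1324; |disc(K)| = 1324
Real quadratic field, so n = 2, s = r2 = 0, r1 = 2
M = (n!/n^n) * (4/pi)^s * sqrt(|disc(K)|) = (2!/2^2) * (4/pi)^0 * sqrt(1324)
= 0.5 * 1.000000 * 36.386811
= 18.1934

18.1934


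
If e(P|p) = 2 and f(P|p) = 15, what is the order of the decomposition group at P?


|D_P| = e * f
= 2 * 15
= 30

30


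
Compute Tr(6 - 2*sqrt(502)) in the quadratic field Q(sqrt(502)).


Tr(a + b*sqrt(d)) = (a + b*sqrt(d)) + (a - b*sqrt(d)) = 2a
= 2 * (6)
= 12

12


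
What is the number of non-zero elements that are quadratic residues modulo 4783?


For prime p, the number of non-zero quadratic residues is (p-1)/2.
= (4783-1)/2
= 2391

2391


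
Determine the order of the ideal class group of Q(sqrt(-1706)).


K = Q(sqrt(-1706)). d mod 4 = 2, so D = disc(K) = 4d = -6824
h(K) equals the number of primitive reduced positive-definite forms (a, b, c) = a*x^2 + b*x*y + c*y^2 with b^2 - 4ac = D,
where reduced means |b| <= a <= c, with b >= 0 whenever |b| = a or a = c, and primitive means gcd(a, b, c) = 1.
Reduced forces 3a^2 <= |D| = 6824, so 1 <= a <= 47; b must have the parity of D, and c = (b^2 - D)/(4a) must be an integer >= a.
Enumerate a = 1..47, b in [-a, a]:
  a=1: (1, 0, 1706)  [1]
  a=2: (2, 0, 853)  [1]
  a=3: (3, -2, 569), (3, 2, 569)  [2]
  a=4: none
  a=5: (5, -4, 342), (5, 4, 342)  [2]
  a=6: (6, -4, 285), (6, 4, 285)  [2]
  a=7: (7, -6, 245), (7, 6, 245)  [2]
  a=8: none
  a=9: (9, -4, 190), (9, 4, 190)  [2]
  a=10: (10, -4, 171), (10, 4, 171)  [2]
  a=11..12: none
  a=13: (13, -12, 134), (13, 12, 134)  [2]
  a=14: (14, -8, 123), (14, 8, 123)  [2]
  a=15: (15, -14, 117), (15, -4, 114), (15, 4, 114), (15, 14, 117)  [4]
  a=16..17: none
  a=18: (18, -4, 95), (18, 4, 95)  [2]
  a=19: (19, -4, 90), (19, 4, 90)  [2]
  a=20: none
  a=21: (21, -20, 86), (21, -8, 82), (21, 8, 82), (21, 20, 86)  [4]
  a=22..24: none
  a=25: (25, -24, 74), (25, 24, 74)  [2]
  a=26: (26, -12, 67), (26, 12, 67)  [2]
  a=27: (27, -14, 65), (27, 14, 65)  [2]
  a=28: none
  a=29: (29, -22, 63), (29, 22, 63)  [2]
  a=30: (30, -16, 59), (30, -4, 57), (30, 4, 57), (30, 16, 59)  [4]
  a=31..34: none
  a=35: (35, -34, 57), (35, -6, 49), (35, 6, 49), (35, 34, 57)  [4]
  a=36: none
  a=37: (37, -24, 50), (37, 24, 50)  [2]
  a=38: (38, -4, 45), (38, 4, 45)  [2]
  a=39: (39, -38, 53), (39, -14, 45), (39, 14, 45), (39, 38, 53)  [4]
  a=40: none
  a=41: (41, -8, 42), (41, 8, 42)  [2]
  a=42: (42, -20, 43), (42, 20, 43)  [2]
  a=43..47: none
Total reduced forms: 1 + 1 + 2 + 2 + 2 + 2 + 2 + 2 + 2 + 2 + 4 + 2 + 2 + 4 + 2 + 2 + 2 + 2 + 4 + 4 + 2 + 2 + 4 + 2 + 2 = 58
h = 58

58


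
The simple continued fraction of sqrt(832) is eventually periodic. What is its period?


Run the CF algorithm for sqrt(832).
a_0 = floor(sqrt(832)) = 28; set m_0=0, q_0=1.
Recurrence: m' = q*a - m,  q' = (d - m'^2)/q,  a' = floor((a_0 + m')/q').
  step 1: m=28, q=48, a=1
  step 2: m=20, q=9, a=5
  step 3: m=25, q=23, a=2
  step 4: m=21, q=17, a=2
  step 5: m=13, q=39, a=1
  step 6: m=26, q=4, a=13
  step 7: m=26, q=39, a=1
  step 8: m=13, q=17, a=2
  step 9: m=21, q=23, a=2
  step 10: m=25, q=9, a=5
  step 11: m=20, q=48, a=1
  step 12: m=28, q=1, a=56
a_12 = 2*a_0 = 56, so the period closes here.
sqrt(832) = [28; 1, 5, 2, 2, 1, 13, 1, 2, 2, 5, 1, 56]
Period length = 12

12


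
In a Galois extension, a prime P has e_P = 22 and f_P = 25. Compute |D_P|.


|D_P| = e * f
= 22 * 25
= 550

550


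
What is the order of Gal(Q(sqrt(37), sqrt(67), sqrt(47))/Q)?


The 3 square roots of distinct primes are multiplicatively independent over Q,
so [K:Q] = 2^3 and Gal(K/Q) is isomorphic to (Z/2Z)^3.
|Gal| = 2^3 = 8

8


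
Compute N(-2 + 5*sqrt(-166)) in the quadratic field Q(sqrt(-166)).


N(a + b*sqrt(d)) = a^2 - d*b^2
= (-2)^2 - (-166)*(5)^2
= 4 + 4150
= 4154

4154


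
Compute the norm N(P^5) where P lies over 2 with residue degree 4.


N(P^a) = p^(a*f)
= 2^(5*4)
= 2^20
= 1048576

1048576


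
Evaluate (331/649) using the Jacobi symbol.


Compute (331/649) via quadratic reciprocity:
  reciprocity: (331/649) -> +(649/331)
  reduce: (318/331)
  pull out 2: (2/331) = -1  (since 331 mod 8 = 3)
  reciprocity: (159/331) -> -(331/159)
  reduce: (13/159)
  reciprocity: (13/159) -> +(159/13)
  reduce: (3/13)
  reciprocity: (3/13) -> +(13/3)
  reduce: (1/3)
  (1/3) = 1
Product of signs = 1

1


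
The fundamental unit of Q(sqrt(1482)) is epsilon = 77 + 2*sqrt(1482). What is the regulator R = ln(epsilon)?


epsilon = 77 + 2*sqrt(1482)
= 153.9935
R = ln(153.9935)
= 5.0369

5.0369


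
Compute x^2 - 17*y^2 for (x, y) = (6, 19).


x^2 - d*y^2
= 6^2 - 17*19^2
= 36 - 6137
= -6101

-6101


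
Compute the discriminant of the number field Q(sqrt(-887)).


For K = Q(sqrt(d)) with d squarefree: disc(K) = d if d = 1 mod 4, and disc(K) = 4d if d = 2 or 3 mod 4.
Here d = -887, and d mod 4 = 1.
d = 1 mod 4 (O_K = Z[(1+sqrt(d))/2]), so disc(K) = d = -887

-887


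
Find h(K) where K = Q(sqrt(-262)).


K = Q(sqrt(-262)). d mod 4 = 2, so D = disc(K) = 4d = -1048
h(K) equals the number of primitive reduced positive-definite forms (a, b, c) = a*x^2 + b*x*y + c*y^2 with b^2 - 4ac = D,
where reduced means |b| <= a <= c, with b >= 0 whenever |b| = a or a = c, and primitive means gcd(a, b, c) = 1.
Reduced forces 3a^2 <= |D| = 1048, so 1 <= a <= 18; b must have the parity of D, and c = (b^2 - D)/(4a) must be an integer >= a.
Enumerate a = 1..18, b in [-a, a]:
  a=1: (1, 0, 262)  [1]
  a=2: (2, 0, 131)  [1]
  a=3..6: none
  a=7: (7, -4, 38), (7, 4, 38)  [2]
  a=8..13: none
  a=14: (14, -4, 19), (14, 4, 19)  [2]
  a=15..18: none
Total reduced forms: 1 + 1 + 2 + 2 = 6
h = 6

6


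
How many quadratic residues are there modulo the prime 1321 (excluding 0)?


For prime p, the number of non-zero quadratic residues is (p-1)/2.
= (1321-1)/2
= 660

660


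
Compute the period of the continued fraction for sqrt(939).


Run the CF algorithm for sqrt(939).
a_0 = floor(sqrt(939)) = 30; set m_0=0, q_0=1.
Recurrence: m' = q*a - m,  q' = (d - m'^2)/q,  a' = floor((a_0 + m')/q').
  step 1: m=30, q=39, a=1
  step 2: m=9, q=22, a=1
  step 3: m=13, q=35, a=1
  step 4: m=22, q=13, a=4
  step 5: m=30, q=3, a=20
  step 6: m=30, q=13, a=4
  step 7: m=22, q=35, a=1
  step 8: m=13, q=22, a=1
  step 9: m=9, q=39, a=1
  step 10: m=30, q=1, a=60
a_10 = 2*a_0 = 60, so the period closes here.
sqrt(939) = [30; 1, 1, 1, 4, 20, 4, 1, 1, 1, 60]
Period length = 10

10


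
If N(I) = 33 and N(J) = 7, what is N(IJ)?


N(IJ) = N(I) * N(J)
= 33 * 7
= 231

231


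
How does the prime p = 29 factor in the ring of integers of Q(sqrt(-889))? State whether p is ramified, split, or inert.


K = Q(sqrt(-889)). Since d mod 4 = 3, disc(K) = -3556.
Check p | disc: -3556 mod 29 = 11.
p does not divide disc. Compute Legendre symbol (d/p):
10^((29-1)/2) mod 29 = -1
(d/p) = -1, so p is inert: (p) stays prime with e=1, f=2, g=1.
Therefore p is inert.

inert


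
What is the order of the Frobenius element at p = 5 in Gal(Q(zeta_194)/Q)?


The Frobenius at p in Gal(Q(zeta_n)/Q) = (Z/nZ)* is the class of p, so its order is ord_194(5), the smallest k >= 1 with 5^k = 1 mod 194.
n = 194 = 2 * 97, phi(194) = 96; the order divides phi(n).
Divisors of 96: 1, 2, 3, 4, 6, 8, 12, 16, 24, 32, 48, 96
Repeated squaring mod 194: 5^1 = 5, 5^2 = 25, 5^4 = 43, 5^8 = 103, 5^16 = 133, 5^32 = 35, 5^64 = 61
Test divisors in increasing order:
  k=1: 5^1 = 5 mod 194
  k=2: 5^2 = 25 mod 194
  k=3: 5^3 = 25 * 5 = 125 mod 194
  k=4: 5^4 = 43 mod 194
  k=6: 5^6 = 43 * 25 = 105 mod 194
  k=8: 5^8 = 103 mod 194
  k=12: 5^12 = 103 * 43 = 161 mod 194
  k=16: 5^16 = 133 mod 194
  k=24: 5^24 = 133 * 103 = 119 mod 194
  k=32: 5^32 = 35 mod 194
  k=48: 5^48 = 35 * 133 = 193 mod 194
  k=96: 5^96 = 61 * 35 = 1 mod 194  <- first divisor giving 1
Order = 96

96


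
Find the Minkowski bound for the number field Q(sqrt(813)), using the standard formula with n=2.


d = 813, d mod 4 = 1, so disc(K) = d = 813; |disc(K)| = 813
Real quadratic field, so n = 2, s = r2 = 0, r1 = 2
M = (n!/n^n) * (4/pi)^s * sqrt(|disc(K)|) = (2!/2^2) * (4/pi)^0 * sqrt(813)
= 0.5 * 1.000000 * 28.513155
= 14.2566

14.2566


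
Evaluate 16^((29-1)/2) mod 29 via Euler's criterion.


p = 29 is prime and the exponent is (p-1)/2 = 14, so by Euler's criterion 16^14 = (16/29) = +1 or -1 mod 29.
Compute by square-and-multiply:
  14 = 8 + 4 + 2 (binary 1110)
  Repeated squaring mod 29: 16^1 = 16, 16^2 = 24, 16^4 = 25, 16^8 = 16
  16^14 = 16^8 * 16^4 * 16^2 = 16 * 25 * 24 mod 29
    16 * 25 = 400 = 23 mod 29
    23 * 24 = 552 = 1 mod 29
  16^14 = 1 mod 29
Result 1: 16 is a quadratic residue mod 29.
16^14 mod 29 = 1

1


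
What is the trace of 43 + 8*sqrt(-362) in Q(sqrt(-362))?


Tr(a + b*sqrt(d)) = (a + b*sqrt(d)) + (a - b*sqrt(d)) = 2a
= 2 * (43)
= 86

86


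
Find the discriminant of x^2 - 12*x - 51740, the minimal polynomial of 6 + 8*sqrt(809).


The element 6 + 8*sqrt(809) has minimal polynomial:
x^2 - 12*x - 51740
Discriminant = (-12)^2 - 4*(-51740)
= 144 + 206960
= 207104

207104


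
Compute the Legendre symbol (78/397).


p = 397 is prime, so compute (78/397) with the reciprocity algorithm (Jacobi-symbol steps: pull out 2s via (2/n), flip via reciprocity, reduce):
  pull out 2: (2/397) = -1  (since 397 mod 8 = 5)
  reciprocity: (39/397) -> +(397/39)
  reduce: (7/39)
  reciprocity: (7/39) -> -(39/7)
  reduce: (4/7)
  pull out 2: (2/7) = +1  (since 7 mod 8 = 7)
  pull out 2: (2/7) = +1  (since 7 mod 8 = 7)
  (1/7) = 1
Product of signs = 1
(78/397) = 1

1


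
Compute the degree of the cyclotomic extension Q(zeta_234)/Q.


The degree equals Euler's totient phi(234).
234 = 2 * 3^2 * 13
phi(234) = 72

72


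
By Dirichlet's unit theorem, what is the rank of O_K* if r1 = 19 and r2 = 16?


By Dirichlet's unit theorem:
rank = r1 + r2 - 1
= 19 + 16 - 1
= 34

34


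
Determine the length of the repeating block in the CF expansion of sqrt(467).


Run the CF algorithm for sqrt(467).
a_0 = floor(sqrt(467)) = 21; set m_0=0, q_0=1.
Recurrence: m' = q*a - m,  q' = (d - m'^2)/q,  a' = floor((a_0 + m')/q').
  step 1: m=21, q=26, a=1
  step 2: m=5, q=17, a=1
  step 3: m=12, q=19, a=1
  step 4: m=7, q=22, a=1
  step 5: m=15, q=11, a=3
  step 6: m=18, q=13, a=3
  step 7: m=21, q=2, a=21
  step 8: m=21, q=13, a=3
  step 9: m=18, q=11, a=3
  step 10: m=15, q=22, a=1
  step 11: m=7, q=19, a=1
  step 12: m=12, q=17, a=1
  step 13: m=5, q=26, a=1
  step 14: m=21, q=1, a=42
a_14 = 2*a_0 = 42, so the period closes here.
sqrt(467) = [21; 1, 1, 1, 1, 3, 3, 21, 3, 3, 1, 1, 1, 1, 42]
Period length = 14

14


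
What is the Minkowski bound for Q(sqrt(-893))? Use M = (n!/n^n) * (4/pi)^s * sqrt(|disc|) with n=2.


d = -893, d mod 4 = 3, so disc(K) = 4d = -3572; |disc(K)| = 3572
Imaginary quadratic field, so n = 2, s = r2 = 1, r1 = 0
M = (n!/n^n) * (4/pi)^s * sqrt(|disc(K)|) = (2!/2^2) * (4/pi)^1 * sqrt(3572)
= 0.5 * 1.273240 * 59.766211
= 38.0484

38.0484


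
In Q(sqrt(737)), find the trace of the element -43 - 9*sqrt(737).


Tr(a + b*sqrt(d)) = (a + b*sqrt(d)) + (a - b*sqrt(d)) = 2a
= 2 * (-43)
= -86

-86


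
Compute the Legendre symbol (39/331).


p = 331 is prime, so compute (39/331) with the reciprocity algorithm (Jacobi-symbol steps: pull out 2s via (2/n), flip via reciprocity, reduce):
  reciprocity: (39/331) -> -(331/39)
  reduce: (19/39)
  reciprocity: (19/39) -> -(39/19)
  reduce: (1/19)
  (1/19) = 1
Product of signs = 1
(39/331) = 1

1


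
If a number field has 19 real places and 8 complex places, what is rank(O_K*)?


By Dirichlet's unit theorem:
rank = r1 + r2 - 1
= 19 + 8 - 1
= 26

26


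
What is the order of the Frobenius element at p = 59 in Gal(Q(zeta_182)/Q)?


The Frobenius at p in Gal(Q(zeta_n)/Q) = (Z/nZ)* is the class of p, so its order is ord_182(59), the smallest k >= 1 with 59^k = 1 mod 182.
n = 182 = 2 * 7 * 13, phi(182) = 72; the order divides phi(n).
Divisors of 72: 1, 2, 3, 4, 6, 8, 9, 12, 18, 24, 36, 72
Repeated squaring mod 182: 59^1 = 59, 59^2 = 23, 59^4 = 165, 59^8 = 107, 59^16 = 165, 59^32 = 107, 59^64 = 165
Test divisors in increasing order:
  k=1: 59^1 = 59 mod 182
  k=2: 59^2 = 23 mod 182
  k=3: 59^3 = 23 * 59 = 83 mod 182
  k=4: 59^4 = 165 mod 182
  k=6: 59^6 = 165 * 23 = 155 mod 182
  k=8: 59^8 = 107 mod 182
  k=9: 59^9 = 107 * 59 = 125 mod 182
  k=12: 59^12 = 107 * 165 = 1 mod 182  <- first divisor giving 1
Order = 12

12


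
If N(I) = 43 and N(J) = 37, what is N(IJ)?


N(IJ) = N(I) * N(J)
= 43 * 37
= 1591

1591


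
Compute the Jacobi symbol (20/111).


Compute (20/111) via quadratic reciprocity:
  pull out 2: (2/111) = +1  (since 111 mod 8 = 7)
  pull out 2: (2/111) = +1  (since 111 mod 8 = 7)
  reciprocity: (5/111) -> +(111/5)
  reduce: (1/5)
  (1/5) = 1
Product of signs = 1

1


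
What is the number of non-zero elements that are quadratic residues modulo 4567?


For prime p, the number of non-zero quadratic residues is (p-1)/2.
= (4567-1)/2
= 2283

2283


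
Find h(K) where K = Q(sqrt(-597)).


K = Q(sqrt(-597)). d mod 4 = 3, so D = disc(K) = 4d = -2388
h(K) equals the number of primitive reduced positive-definite forms (a, b, c) = a*x^2 + b*x*y + c*y^2 with b^2 - 4ac = D,
where reduced means |b| <= a <= c, with b >= 0 whenever |b| = a or a = c, and primitive means gcd(a, b, c) = 1.
Reduced forces 3a^2 <= |D| = 2388, so 1 <= a <= 28; b must have the parity of D, and c = (b^2 - D)/(4a) must be an integer >= a.
Enumerate a = 1..28, b in [-a, a]:
  a=1: (1, 0, 597)  [1]
  a=2: (2, 2, 299)  [1]
  a=3: (3, 0, 199)  [1]
  a=4..5: none
  a=6: (6, 6, 101)  [1]
  a=7..12: none
  a=13: (13, -2, 46), (13, 2, 46)  [2]
  a=14..16: none
  a=17: (17, -14, 38), (17, 14, 38)  [2]
  a=18: none
  a=19: (19, -14, 34), (19, 14, 34)  [2]
  a=20..22: none
  a=23: (23, -2, 26), (23, 2, 26)  [2]
  a=24..28: none
Total reduced forms: 1 + 1 + 1 + 1 + 2 + 2 + 2 + 2 = 12
h = 12

12


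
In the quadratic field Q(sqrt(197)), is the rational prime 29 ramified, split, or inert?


K = Q(sqrt(197)). Since d mod 4 = 1, disc(K) = 197.
Check p | disc: 197 mod 29 = 23.
p does not divide disc. Compute Legendre symbol (d/p):
23^((29-1)/2) mod 29 = 1
(d/p) = 1, so p splits: (p) = P*P' with e=1, f=1, g=2.
Therefore p is split.

split


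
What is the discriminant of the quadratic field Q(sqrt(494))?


For K = Q(sqrt(d)) with d squarefree: disc(K) = d if d = 1 mod 4, and disc(K) = 4d if d = 2 or 3 mod 4.
Here d = 494, and d mod 4 = 2.
d = 2 mod 4, not 1 (O_K = Z[sqrt(d)]), so disc(K) = 4d = 4 * (494) = 1976

1976


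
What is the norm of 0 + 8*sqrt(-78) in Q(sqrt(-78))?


N(a + b*sqrt(d)) = a^2 - d*b^2
= (0)^2 - (-78)*(8)^2
= 0 + 4992
= 4992

4992


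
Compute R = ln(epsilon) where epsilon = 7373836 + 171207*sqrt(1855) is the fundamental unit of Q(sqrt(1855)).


epsilon = 7373836 + 171207*sqrt(1855)
= 1.4748e+07
R = ln(1.4748e+07)
= 16.5066

16.5066


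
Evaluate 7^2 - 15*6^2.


x^2 - d*y^2
= 7^2 - 15*6^2
= 49 - 540
= -491

-491


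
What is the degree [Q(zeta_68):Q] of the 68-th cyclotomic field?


The degree equals Euler's totient phi(68).
68 = 2^2 * 17
phi(68) = 32

32


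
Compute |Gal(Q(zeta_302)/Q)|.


|Gal(Q(zeta_302)/Q)| = phi(302)
= 150

150


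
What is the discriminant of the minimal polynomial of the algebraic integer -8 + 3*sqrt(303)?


The element -8 + 3*sqrt(303) has minimal polynomial:
x^2 + 16*x - 2663
Discriminant = (16)^2 - 4*(-2663)
= 256 + 10652
= 10908

10908


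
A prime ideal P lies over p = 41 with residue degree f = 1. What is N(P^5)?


N(P^a) = p^(a*f)
= 41^(5*1)
= 41^5
= 115856201

115856201
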